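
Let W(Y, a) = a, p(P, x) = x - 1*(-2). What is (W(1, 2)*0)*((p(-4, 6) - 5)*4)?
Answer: 0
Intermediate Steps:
p(P, x) = 2 + x (p(P, x) = x + 2 = 2 + x)
(W(1, 2)*0)*((p(-4, 6) - 5)*4) = (2*0)*(((2 + 6) - 5)*4) = 0*((8 - 5)*4) = 0*(3*4) = 0*12 = 0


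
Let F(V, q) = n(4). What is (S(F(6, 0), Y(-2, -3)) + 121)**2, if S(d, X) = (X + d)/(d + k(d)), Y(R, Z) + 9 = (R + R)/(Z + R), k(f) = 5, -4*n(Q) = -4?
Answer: 358801/25 ≈ 14352.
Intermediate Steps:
n(Q) = 1 (n(Q) = -1/4*(-4) = 1)
F(V, q) = 1
Y(R, Z) = -9 + 2*R/(R + Z) (Y(R, Z) = -9 + (R + R)/(Z + R) = -9 + (2*R)/(R + Z) = -9 + 2*R/(R + Z))
S(d, X) = (X + d)/(5 + d) (S(d, X) = (X + d)/(d + 5) = (X + d)/(5 + d))
(S(F(6, 0), Y(-2, -3)) + 121)**2 = (((-9*(-3) - 7*(-2))/(-2 - 3) + 1)/(5 + 1) + 121)**2 = (((27 + 14)/(-5) + 1)/6 + 121)**2 = ((-1/5*41 + 1)/6 + 121)**2 = ((-41/5 + 1)/6 + 121)**2 = ((1/6)*(-36/5) + 121)**2 = (-6/5 + 121)**2 = (599/5)**2 = 358801/25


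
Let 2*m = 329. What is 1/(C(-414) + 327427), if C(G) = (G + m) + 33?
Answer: 2/654421 ≈ 3.0561e-6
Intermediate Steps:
m = 329/2 (m = (½)*329 = 329/2 ≈ 164.50)
C(G) = 395/2 + G (C(G) = (G + 329/2) + 33 = (329/2 + G) + 33 = 395/2 + G)
1/(C(-414) + 327427) = 1/((395/2 - 414) + 327427) = 1/(-433/2 + 327427) = 1/(654421/2) = 2/654421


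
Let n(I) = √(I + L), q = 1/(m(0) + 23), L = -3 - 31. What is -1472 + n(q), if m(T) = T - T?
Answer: -1472 + I*√17963/23 ≈ -1472.0 + 5.8272*I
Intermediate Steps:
m(T) = 0 (m(T) = T - T = 0)
L = -34
q = 1/23 (q = 1/(0 + 23) = 1/23 ≈ 0.043478)
n(I) = √(-34 + I) (n(I) = √(I - 34) = √(-34 + I))
-1472 + n(q) = -1472 + √(-34 + 1/23) = -1472 + √(-781/23) = -1472 + I*√17963/23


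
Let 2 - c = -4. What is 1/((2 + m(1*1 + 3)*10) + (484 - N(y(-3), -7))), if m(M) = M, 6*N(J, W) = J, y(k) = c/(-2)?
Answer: 2/1053 ≈ 0.0018993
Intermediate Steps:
c = 6 (c = 2 - 1*(-4) = 2 + 4 = 6)
y(k) = -3 (y(k) = 6/(-2) = 6*(-½) = -3)
N(J, W) = J/6
1/((2 + m(1*1 + 3)*10) + (484 - N(y(-3), -7))) = 1/((2 + (1*1 + 3)*10) + (484 - (-3)/6)) = 1/((2 + (1 + 3)*10) + (484 - 1*(-½))) = 1/((2 + 4*10) + (484 + ½)) = 1/((2 + 40) + 969/2) = 1/(42 + 969/2) = 1/(1053/2) = 2/1053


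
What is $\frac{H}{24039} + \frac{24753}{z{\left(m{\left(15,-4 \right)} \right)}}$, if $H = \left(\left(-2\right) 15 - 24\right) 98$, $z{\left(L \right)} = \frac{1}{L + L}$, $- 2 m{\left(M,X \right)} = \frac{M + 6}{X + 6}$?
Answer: $- \frac{1388421699}{5342} \approx -2.5991 \cdot 10^{5}$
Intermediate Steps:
$m{\left(M,X \right)} = - \frac{6 + M}{2 \left(6 + X\right)}$ ($m{\left(M,X \right)} = - \frac{\left(M + 6\right) \frac{1}{X + 6}}{2} = - \frac{\left(6 + M\right) \frac{1}{6 + X}}{2} = - \frac{\frac{1}{6 + X} \left(6 + M\right)}{2} = - \frac{6 + M}{2 \left(6 + X\right)}$)
$z{\left(L \right)} = \frac{1}{2 L}$
$H = -5292$ ($H = \left(-30 - 24\right) 98 = \left(-54\right) 98 = -5292$)
$\frac{H}{24039} + \frac{24753}{z{\left(m{\left(15,-4 \right)} \right)}} = - \frac{5292}{24039} + \frac{24753}{\frac{1}{2} \frac{1}{\frac{1}{2} \frac{1}{6 - 4} \left(-6 - 15\right)}} = \left(-5292\right) \frac{1}{24039} + \frac{24753}{\frac{1}{2} \frac{1}{\frac{1}{2} \cdot \frac{1}{2} \left(-6 - 15\right)}} = - \frac{588}{2671} + \frac{24753}{\frac{1}{2} \frac{1}{\frac{1}{2} \cdot \frac{1}{2} \left(-21\right)}} = - \frac{588}{2671} + \frac{24753}{\frac{1}{2} \frac{1}{- \frac{21}{4}}} = - \frac{588}{2671} + \frac{24753}{\frac{1}{2} \left(- \frac{4}{21}\right)} = - \frac{588}{2671} + \frac{24753}{- \frac{2}{21}} = - \frac{588}{2671} + 24753 \left(- \frac{21}{2}\right) = - \frac{588}{2671} - \frac{519813}{2} = - \frac{1388421699}{5342}$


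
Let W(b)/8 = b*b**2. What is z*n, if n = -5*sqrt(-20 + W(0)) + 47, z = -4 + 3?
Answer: -47 + 10*I*sqrt(5) ≈ -47.0 + 22.361*I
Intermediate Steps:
W(b) = 8*b**3 (W(b) = 8*(b*b**2) = 8*b**3)
z = -1
n = 47 - 10*I*sqrt(5) (n = -5*sqrt(-20 + 8*0**3) + 47 = -5*sqrt(-20 + 8*0) + 47 = -5*sqrt(-20 + 0) + 47 = -10*I*sqrt(5) + 47 = 47 - 10*I*sqrt(5) ≈ 47.0 - 22.361*I)
z*n = -(47 - 10*I*sqrt(5)) = -47 + 10*I*sqrt(5)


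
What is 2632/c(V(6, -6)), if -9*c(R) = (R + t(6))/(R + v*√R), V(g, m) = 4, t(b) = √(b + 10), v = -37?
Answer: 207270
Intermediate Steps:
t(b) = √(10 + b)
c(R) = -(4 + R)/(9*(R - 37*√R)) (c(R) = -(R + √(10 + 6))/(9*(R - 37*√R)) = -(R + √16)/(9*(R - 37*√R)) = -(R + 4)/(9*(R - 37*√R)) = -(4 + R)/(9*(R - 37*√R)))
2632/c(V(6, -6)) = 2632/(((4 + 4)/(9*(-1*4 + 37*√4)))) = 2632/(((⅑)*8/(-4 + 37*2))) = 2632/(((⅑)*8/(-4 + 74))) = 2632/(((⅑)*8/70)) = 2632/(((⅑)*(1/70)*8)) = 2632/(4/315) = 2632*(315/4) = 207270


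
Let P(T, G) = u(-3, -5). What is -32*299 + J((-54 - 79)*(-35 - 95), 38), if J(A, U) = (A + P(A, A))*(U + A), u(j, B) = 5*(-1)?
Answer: 299504912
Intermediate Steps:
u(j, B) = -5
P(T, G) = -5
J(A, U) = (-5 + A)*(A + U) (J(A, U) = (A - 5)*(U + A) = (-5 + A)*(A + U))
-32*299 + J((-54 - 79)*(-35 - 95), 38) = -32*299 + (((-54 - 79)*(-35 - 95))² - 5*(-54 - 79)*(-35 - 95) - 5*38 + ((-54 - 79)*(-35 - 95))*38) = -9568 + ((-133*(-130))² - (-665)*(-130) - 190 - 133*(-130)*38) = -9568 + (17290² - 5*17290 - 190 + 17290*38) = -9568 + (298944100 - 86450 - 190 + 657020) = -9568 + 299514480 = 299504912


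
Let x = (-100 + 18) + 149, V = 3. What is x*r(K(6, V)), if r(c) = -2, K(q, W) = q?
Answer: -134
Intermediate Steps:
x = 67 (x = -82 + 149 = 67)
x*r(K(6, V)) = 67*(-2) = -134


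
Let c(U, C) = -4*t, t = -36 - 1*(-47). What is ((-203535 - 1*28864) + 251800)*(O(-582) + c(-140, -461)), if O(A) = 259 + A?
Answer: -7120167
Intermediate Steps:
t = 11 (t = -36 + 47 = 11)
c(U, C) = -44 (c(U, C) = -4*11 = -44)
((-203535 - 1*28864) + 251800)*(O(-582) + c(-140, -461)) = ((-203535 - 1*28864) + 251800)*((259 - 582) - 44) = ((-203535 - 28864) + 251800)*(-323 - 44) = (-232399 + 251800)*(-367) = 19401*(-367) = -7120167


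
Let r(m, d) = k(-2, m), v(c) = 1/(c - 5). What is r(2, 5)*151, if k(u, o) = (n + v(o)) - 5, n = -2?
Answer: -3322/3 ≈ -1107.3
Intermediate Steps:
v(c) = 1/(-5 + c)
k(u, o) = -7 + 1/(-5 + o) (k(u, o) = (-2 + 1/(-5 + o)) - 5 = -7 + 1/(-5 + o))
r(m, d) = (36 - 7*m)/(-5 + m)
r(2, 5)*151 = ((36 - 7*2)/(-5 + 2))*151 = ((36 - 14)/(-3))*151 = -⅓*22*151 = -22/3*151 = -3322/3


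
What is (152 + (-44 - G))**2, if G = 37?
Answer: 5041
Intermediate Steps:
(152 + (-44 - G))**2 = (152 + (-44 - 1*37))**2 = (152 + (-44 - 37))**2 = (152 - 81)**2 = 71**2 = 5041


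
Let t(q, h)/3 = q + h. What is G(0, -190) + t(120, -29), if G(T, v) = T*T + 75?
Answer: 348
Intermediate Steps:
t(q, h) = 3*h + 3*q (t(q, h) = 3*(q + h) = 3*(h + q) = 3*h + 3*q)
G(T, v) = 75 + T² (G(T, v) = T² + 75 = 75 + T²)
G(0, -190) + t(120, -29) = (75 + 0²) + (3*(-29) + 3*120) = (75 + 0) + (-87 + 360) = 75 + 273 = 348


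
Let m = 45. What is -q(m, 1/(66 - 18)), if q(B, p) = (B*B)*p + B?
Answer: -1395/16 ≈ -87.188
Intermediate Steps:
q(B, p) = B + p*B² (q(B, p) = B²*p + B = p*B² + B = B + p*B²)
-q(m, 1/(66 - 18)) = -45*(1 + 45/(66 - 18)) = -45*(1 + 45/48) = -45*(1 + 45*(1/48)) = -45*(1 + 15/16) = -45*31/16 = -1*1395/16 = -1395/16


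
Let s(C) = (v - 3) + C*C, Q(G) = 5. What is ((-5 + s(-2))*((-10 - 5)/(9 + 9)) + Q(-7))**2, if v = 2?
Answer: 400/9 ≈ 44.444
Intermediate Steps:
s(C) = -1 + C**2 (s(C) = (2 - 3) + C*C = -1 + C**2)
((-5 + s(-2))*((-10 - 5)/(9 + 9)) + Q(-7))**2 = ((-5 + (-1 + (-2)**2))*((-10 - 5)/(9 + 9)) + 5)**2 = ((-5 + (-1 + 4))*(-15/18) + 5)**2 = ((-5 + 3)*(-15*1/18) + 5)**2 = (-2*(-5/6) + 5)**2 = (5/3 + 5)**2 = (20/3)**2 = 400/9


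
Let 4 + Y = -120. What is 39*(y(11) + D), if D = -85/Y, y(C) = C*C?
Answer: 588471/124 ≈ 4745.7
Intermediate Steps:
Y = -124 (Y = -4 - 120 = -124)
y(C) = C²
D = 85/124 (D = -85/(-124) = -85*(-1/124) = 85/124 ≈ 0.68548)
39*(y(11) + D) = 39*(11² + 85/124) = 39*(121 + 85/124) = 39*(15089/124) = 588471/124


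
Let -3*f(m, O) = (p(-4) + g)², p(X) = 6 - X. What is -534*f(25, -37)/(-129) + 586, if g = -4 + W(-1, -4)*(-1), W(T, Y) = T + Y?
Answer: 54056/129 ≈ 419.04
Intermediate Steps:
g = 1 (g = -4 + (-1 - 4)*(-1) = -4 - 5*(-1) = -4 + 5 = 1)
f(m, O) = -121/3 (f(m, O) = -((6 - 1*(-4)) + 1)²/3 = -((6 + 4) + 1)²/3 = -(10 + 1)²/3 = -⅓*11² = -⅓*121 = -121/3)
-534*f(25, -37)/(-129) + 586 = -(-21538)/(-129) + 586 = -(-21538)*(-1)/129 + 586 = -534*121/387 + 586 = -21538/129 + 586 = 54056/129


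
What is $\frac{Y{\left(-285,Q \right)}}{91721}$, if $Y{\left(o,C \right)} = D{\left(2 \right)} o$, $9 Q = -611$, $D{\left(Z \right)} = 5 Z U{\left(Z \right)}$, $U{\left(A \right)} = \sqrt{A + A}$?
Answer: $- \frac{5700}{91721} \approx -0.062145$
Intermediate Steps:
$U{\left(A \right)} = \sqrt{2} \sqrt{A}$ ($U{\left(A \right)} = \sqrt{2 A} = \sqrt{2} \sqrt{A}$)
$D{\left(Z \right)} = 5 \sqrt{2} Z^{\frac{3}{2}}$ ($D{\left(Z \right)} = 5 Z \sqrt{2} \sqrt{Z} = 5 \sqrt{2} Z^{\frac{3}{2}}$)
$Q = - \frac{611}{9}$ ($Q = \frac{1}{9} \left(-611\right) = - \frac{611}{9} \approx -67.889$)
$Y{\left(o,C \right)} = 20 o$ ($Y{\left(o,C \right)} = 5 \sqrt{2} \cdot 2^{\frac{3}{2}} o = 5 \sqrt{2} \cdot 2 \sqrt{2} o = 20 o$)
$\frac{Y{\left(-285,Q \right)}}{91721} = \frac{20 \left(-285\right)}{91721} = \left(-5700\right) \frac{1}{91721} = - \frac{5700}{91721}$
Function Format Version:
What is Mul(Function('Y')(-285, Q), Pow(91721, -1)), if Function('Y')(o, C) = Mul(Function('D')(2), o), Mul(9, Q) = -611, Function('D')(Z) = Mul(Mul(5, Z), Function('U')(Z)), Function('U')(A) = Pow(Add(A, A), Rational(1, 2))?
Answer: Rational(-5700, 91721) ≈ -0.062145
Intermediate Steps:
Function('U')(A) = Mul(Pow(2, Rational(1, 2)), Pow(A, Rational(1, 2))) (Function('U')(A) = Pow(Mul(2, A), Rational(1, 2)) = Mul(Pow(2, Rational(1, 2)), Pow(A, Rational(1, 2))))
Function('D')(Z) = Mul(5, Pow(2, Rational(1, 2)), Pow(Z, Rational(3, 2))) (Function('D')(Z) = Mul(Mul(5, Z), Mul(Pow(2, Rational(1, 2)), Pow(Z, Rational(1, 2)))) = Mul(5, Pow(2, Rational(1, 2)), Pow(Z, Rational(3, 2))))
Q = Rational(-611, 9) (Q = Mul(Rational(1, 9), -611) = Rational(-611, 9) ≈ -67.889)
Function('Y')(o, C) = Mul(20, o) (Function('Y')(o, C) = Mul(Mul(5, Pow(2, Rational(1, 2)), Pow(2, Rational(3, 2))), o) = Mul(Mul(5, Pow(2, Rational(1, 2)), Mul(2, Pow(2, Rational(1, 2)))), o) = Mul(20, o))
Mul(Function('Y')(-285, Q), Pow(91721, -1)) = Mul(Mul(20, -285), Pow(91721, -1)) = Mul(-5700, Rational(1, 91721)) = Rational(-5700, 91721)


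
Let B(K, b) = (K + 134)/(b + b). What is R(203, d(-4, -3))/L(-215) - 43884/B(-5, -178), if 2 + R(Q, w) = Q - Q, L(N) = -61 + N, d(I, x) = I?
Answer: 718644427/5934 ≈ 1.2111e+5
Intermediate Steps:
B(K, b) = (134 + K)/(2*b) (B(K, b) = (134 + K)/((2*b)) = (134 + K)*(1/(2*b)) = (134 + K)/(2*b))
R(Q, w) = -2 (R(Q, w) = -2 + (Q - Q) = -2 + 0 = -2)
R(203, d(-4, -3))/L(-215) - 43884/B(-5, -178) = -2/(-61 - 215) - 43884*(-356/(134 - 5)) = -2/(-276) - 43884/((½)*(-1/178)*129) = -2*(-1/276) - 43884/(-129/356) = 1/138 - 43884*(-356/129) = 1/138 + 5207568/43 = 718644427/5934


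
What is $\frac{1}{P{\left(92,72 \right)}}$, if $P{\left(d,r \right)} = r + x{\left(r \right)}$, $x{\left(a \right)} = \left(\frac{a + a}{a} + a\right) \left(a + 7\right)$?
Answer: $\frac{1}{5918} \approx 0.00016898$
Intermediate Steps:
$x{\left(a \right)} = \left(2 + a\right) \left(7 + a\right)$ ($x{\left(a \right)} = \left(\frac{2 a}{a} + a\right) \left(7 + a\right) = \left(2 + a\right) \left(7 + a\right)$)
$P{\left(d,r \right)} = 14 + r^{2} + 10 r$ ($P{\left(d,r \right)} = r + \left(14 + r^{2} + 9 r\right) = 14 + r^{2} + 10 r$)
$\frac{1}{P{\left(92,72 \right)}} = \frac{1}{14 + 72^{2} + 10 \cdot 72} = \frac{1}{14 + 5184 + 720} = \frac{1}{5918}$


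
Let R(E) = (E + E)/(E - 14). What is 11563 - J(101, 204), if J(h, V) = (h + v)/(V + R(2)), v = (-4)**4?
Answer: 7063922/611 ≈ 11561.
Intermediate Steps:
R(E) = 2*E/(-14 + E) (R(E) = (2*E)/(-14 + E) = 2*E/(-14 + E))
v = 256
J(h, V) = (256 + h)/(-1/3 + V) (J(h, V) = (h + 256)/(V + 2*2/(-14 + 2)) = (256 + h)/(V + 2*2/(-12)) = (256 + h)/(V + 2*2*(-1/12)) = (256 + h)/(V - 1/3) = (256 + h)/(-1/3 + V))
11563 - J(101, 204) = 11563 - 3*(256 + 101)/(-1 + 3*204) = 11563 - 3*357/(-1 + 612) = 11563 - 3*357/611 = 11563 - 1*1071/611 = 11563 - 1071/611 = 7063922/611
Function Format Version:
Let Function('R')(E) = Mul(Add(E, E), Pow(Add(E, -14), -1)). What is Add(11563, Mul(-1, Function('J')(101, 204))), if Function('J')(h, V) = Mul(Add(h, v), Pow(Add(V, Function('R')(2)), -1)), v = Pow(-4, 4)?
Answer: Rational(7063922, 611) ≈ 11561.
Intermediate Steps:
Function('R')(E) = Mul(2, E, Pow(Add(-14, E), -1)) (Function('R')(E) = Mul(Mul(2, E), Pow(Add(-14, E), -1)) = Mul(2, E, Pow(Add(-14, E), -1)))
v = 256
Function('J')(h, V) = Mul(Pow(Add(Rational(-1, 3), V), -1), Add(256, h)) (Function('J')(h, V) = Mul(Add(h, 256), Pow(Add(V, Mul(2, 2, Pow(Add(-14, 2), -1))), -1)) = Mul(Add(256, h), Pow(Add(V, Mul(2, 2, Pow(-12, -1))), -1)) = Mul(Add(256, h), Pow(Add(V, Mul(2, 2, Rational(-1, 12))), -1)) = Mul(Add(256, h), Pow(Add(V, Rational(-1, 3)), -1)) = Mul(Add(256, h), Pow(Add(Rational(-1, 3), V), -1)) = Mul(Pow(Add(Rational(-1, 3), V), -1), Add(256, h)))
Add(11563, Mul(-1, Function('J')(101, 204))) = Add(11563, Mul(-1, Mul(3, Pow(Add(-1, Mul(3, 204)), -1), Add(256, 101)))) = Add(11563, Mul(-1, Mul(3, Pow(Add(-1, 612), -1), 357))) = Add(11563, Mul(-1, Mul(3, Pow(611, -1), 357))) = Add(11563, Mul(-1, Mul(3, Rational(1, 611), 357))) = Add(11563, Mul(-1, Rational(1071, 611))) = Add(11563, Rational(-1071, 611)) = Rational(7063922, 611)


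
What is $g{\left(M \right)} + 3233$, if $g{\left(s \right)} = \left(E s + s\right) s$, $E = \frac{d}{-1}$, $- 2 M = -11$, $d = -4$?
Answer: $\frac{13537}{4} \approx 3384.3$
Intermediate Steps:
$M = \frac{11}{2}$ ($M = \left(- \frac{1}{2}\right) \left(-11\right) = \frac{11}{2} \approx 5.5$)
$E = 4$ ($E = - \frac{4}{-1} = \left(-4\right) \left(-1\right) = 4$)
$g{\left(s \right)} = 5 s^{2}$ ($g{\left(s \right)} = \left(4 s + s\right) s = 5 s s = 5 s^{2}$)
$g{\left(M \right)} + 3233 = 5 \left(\frac{11}{2}\right)^{2} + 3233 = 5 \cdot \frac{121}{4} + 3233 = \frac{605}{4} + 3233 = \frac{13537}{4}$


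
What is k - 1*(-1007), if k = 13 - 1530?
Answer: -510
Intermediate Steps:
k = -1517
k - 1*(-1007) = -1517 - 1*(-1007) = -1517 + 1007 = -510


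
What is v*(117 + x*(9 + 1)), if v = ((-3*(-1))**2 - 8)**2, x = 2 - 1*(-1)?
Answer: 147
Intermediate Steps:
x = 3 (x = 2 + 1 = 3)
v = 1 (v = (3**2 - 8)**2 = (9 - 8)**2 = 1**2 = 1)
v*(117 + x*(9 + 1)) = 1*(117 + 3*(9 + 1)) = 1*(117 + 3*10) = 1*(117 + 30) = 1*147 = 147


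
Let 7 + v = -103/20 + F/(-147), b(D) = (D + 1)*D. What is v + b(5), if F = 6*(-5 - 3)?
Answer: 17813/980 ≈ 18.177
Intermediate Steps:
F = -48 (F = 6*(-8) = -48)
b(D) = D*(1 + D) (b(D) = (1 + D)*D = D*(1 + D))
v = -11587/980 (v = -7 + (-103/20 - 48/(-147)) = -7 + (-103*1/20 - 48*(-1/147)) = -7 + (-103/20 + 16/49) = -7 - 4727/980 = -11587/980 ≈ -11.823)
v + b(5) = -11587/980 + 5*(1 + 5) = -11587/980 + 5*6 = -11587/980 + 30 = 17813/980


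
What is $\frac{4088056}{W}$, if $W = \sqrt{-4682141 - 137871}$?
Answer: $- \frac{2044028 i \sqrt{1205003}}{1205003} \approx - 1862.1 i$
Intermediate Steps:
$W = 2 i \sqrt{1205003}$ ($W = \sqrt{-4820012} = 2 i \sqrt{1205003} \approx 2195.5 i$)
$\frac{4088056}{W} = \frac{4088056}{2 i \sqrt{1205003}} = 4088056 \left(- \frac{i \sqrt{1205003}}{2410006}\right) = - \frac{2044028 i \sqrt{1205003}}{1205003}$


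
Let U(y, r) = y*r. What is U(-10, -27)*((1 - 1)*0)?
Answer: 0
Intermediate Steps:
U(y, r) = r*y
U(-10, -27)*((1 - 1)*0) = (-27*(-10))*((1 - 1)*0) = 270*(0*0) = 270*0 = 0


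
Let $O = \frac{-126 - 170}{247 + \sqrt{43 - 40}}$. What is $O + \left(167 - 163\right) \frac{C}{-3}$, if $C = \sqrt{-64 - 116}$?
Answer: $- \frac{36556}{30503} + \frac{148 \sqrt{3}}{30503} - 8 i \sqrt{5} \approx -1.19 - 17.889 i$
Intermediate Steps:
$C = 6 i \sqrt{5}$ ($C = \sqrt{-180} = 6 i \sqrt{5} \approx 13.416 i$)
$O = - \frac{296}{247 + \sqrt{3}} \approx -1.19$
$O + \left(167 - 163\right) \frac{C}{-3} = \left(- \frac{36556}{30503} + \frac{148 \sqrt{3}}{30503}\right) + \left(167 - 163\right) \frac{6 i \sqrt{5}}{-3} = \left(- \frac{36556}{30503} + \frac{148 \sqrt{3}}{30503}\right) + \left(167 - 163\right) 6 i \sqrt{5} \left(- \frac{1}{3}\right) = \left(- \frac{36556}{30503} + \frac{148 \sqrt{3}}{30503}\right) + 4 \left(- 2 i \sqrt{5}\right) = \left(- \frac{36556}{30503} + \frac{148 \sqrt{3}}{30503}\right) - 8 i \sqrt{5} = - \frac{36556}{30503} + \frac{148 \sqrt{3}}{30503} - 8 i \sqrt{5}$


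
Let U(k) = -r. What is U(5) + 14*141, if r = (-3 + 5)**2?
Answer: 1970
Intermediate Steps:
r = 4 (r = 2**2 = 4)
U(k) = -4 (U(k) = -1*4 = -4)
U(5) + 14*141 = -4 + 14*141 = -4 + 1974 = 1970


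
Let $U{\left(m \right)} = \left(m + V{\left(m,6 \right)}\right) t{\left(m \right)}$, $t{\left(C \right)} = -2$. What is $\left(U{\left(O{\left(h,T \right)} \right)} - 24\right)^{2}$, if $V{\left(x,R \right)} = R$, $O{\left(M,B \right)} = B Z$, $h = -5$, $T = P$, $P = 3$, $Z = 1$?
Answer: $1764$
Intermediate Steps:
$T = 3$
$O{\left(M,B \right)} = B$ ($O{\left(M,B \right)} = B 1 = B$)
$U{\left(m \right)} = -12 - 2 m$ ($U{\left(m \right)} = \left(m + 6\right) \left(-2\right) = \left(6 + m\right) \left(-2\right) = -12 - 2 m$)
$\left(U{\left(O{\left(h,T \right)} \right)} - 24\right)^{2} = \left(\left(-12 - 6\right) - 24\right)^{2} = \left(-18 - 24\right)^{2} = \left(-42\right)^{2} = 1764$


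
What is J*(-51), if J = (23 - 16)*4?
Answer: -1428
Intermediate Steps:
J = 28 (J = 7*4 = 28)
J*(-51) = 28*(-51) = -1428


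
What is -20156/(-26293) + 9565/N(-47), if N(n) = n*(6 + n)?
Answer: 290333157/50666611 ≈ 5.7303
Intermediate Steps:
-20156/(-26293) + 9565/N(-47) = -20156/(-26293) + 9565/((-47*(6 - 47))) = -20156*(-1/26293) + 9565/((-47*(-41))) = 20156/26293 + 9565/1927 = 290333157/50666611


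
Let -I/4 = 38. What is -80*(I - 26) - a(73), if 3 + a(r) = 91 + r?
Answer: 14079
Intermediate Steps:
I = -152 (I = -4*38 = -152)
a(r) = 88 + r (a(r) = -3 + (91 + r) = 88 + r)
-80*(I - 26) - a(73) = -80*(-152 - 26) - (88 + 73) = -80*(-178) - 1*161 = 14240 - 161 = 14079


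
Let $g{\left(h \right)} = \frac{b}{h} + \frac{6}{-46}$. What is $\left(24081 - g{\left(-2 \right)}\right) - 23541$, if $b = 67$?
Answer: $\frac{26387}{46} \approx 573.63$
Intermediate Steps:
$g{\left(h \right)} = - \frac{3}{23} + \frac{67}{h}$ ($g{\left(h \right)} = \frac{67}{h} + \frac{6}{-46} = \frac{67}{h} + 6 \left(- \frac{1}{46}\right) = \frac{67}{h} - \frac{3}{23} = - \frac{3}{23} + \frac{67}{h}$)
$\left(24081 - g{\left(-2 \right)}\right) - 23541 = \left(24081 - \left(- \frac{3}{23} + \frac{67}{-2}\right)\right) - 23541 = \left(24081 - \left(- \frac{3}{23} + 67 \left(- \frac{1}{2}\right)\right)\right) - 23541 = \left(24081 - \left(- \frac{3}{23} - \frac{67}{2}\right)\right) - 23541 = \left(24081 - - \frac{1547}{46}\right) - 23541 = \left(24081 + \frac{1547}{46}\right) - 23541 = \frac{1109273}{46} - 23541 = \frac{26387}{46}$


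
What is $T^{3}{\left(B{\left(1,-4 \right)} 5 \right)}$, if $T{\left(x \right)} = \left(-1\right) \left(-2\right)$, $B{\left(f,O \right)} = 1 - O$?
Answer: $8$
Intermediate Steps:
$T{\left(x \right)} = 2$
$T^{3}{\left(B{\left(1,-4 \right)} 5 \right)} = 2^{3} = 8$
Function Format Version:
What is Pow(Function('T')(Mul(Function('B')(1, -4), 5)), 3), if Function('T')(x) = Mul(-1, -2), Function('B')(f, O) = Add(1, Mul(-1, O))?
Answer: 8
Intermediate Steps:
Function('T')(x) = 2
Pow(Function('T')(Mul(Function('B')(1, -4), 5)), 3) = Pow(2, 3) = 8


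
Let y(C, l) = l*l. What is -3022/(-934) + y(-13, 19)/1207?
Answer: 1992364/563669 ≈ 3.5346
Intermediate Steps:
y(C, l) = l²
-3022/(-934) + y(-13, 19)/1207 = -3022/(-934) + 19²/1207 = -3022*(-1/934) + 361*(1/1207) = 1511/467 + 361/1207 = 1992364/563669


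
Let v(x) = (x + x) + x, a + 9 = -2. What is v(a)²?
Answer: 1089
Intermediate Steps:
a = -11 (a = -9 - 2 = -11)
v(x) = 3*x (v(x) = 2*x + x = 3*x)
v(a)² = (3*(-11))² = (-33)² = 1089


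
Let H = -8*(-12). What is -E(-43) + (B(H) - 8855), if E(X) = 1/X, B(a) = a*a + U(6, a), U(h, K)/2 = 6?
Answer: 16040/43 ≈ 373.02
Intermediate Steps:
H = 96
U(h, K) = 12 (U(h, K) = 2*6 = 12)
B(a) = 12 + a**2 (B(a) = a*a + 12 = a**2 + 12 = 12 + a**2)
-E(-43) + (B(H) - 8855) = -1/(-43) + ((12 + 96**2) - 8855) = -1*(-1/43) + ((12 + 9216) - 8855) = 1/43 + (9228 - 8855) = 1/43 + 373 = 16040/43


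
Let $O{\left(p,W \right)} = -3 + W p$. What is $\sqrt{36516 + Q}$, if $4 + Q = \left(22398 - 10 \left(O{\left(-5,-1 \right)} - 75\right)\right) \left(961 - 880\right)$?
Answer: $2 \sqrt{477470} \approx 1382.0$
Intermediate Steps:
$Q = 1873364$ ($Q = -4 + \left(22398 - 10 \left(\left(-3 - -5\right) - 75\right)\right) \left(961 - 880\right) = -4 + \left(22398 - 10 \left(\left(-3 + 5\right) - 75\right)\right) 81 = -4 + \left(22398 - 10 \left(2 - 75\right)\right) 81 = -4 + \left(22398 - -730\right) 81 = -4 + \left(22398 + 730\right) 81 = -4 + 23128 \cdot 81 = -4 + 1873368 = 1873364$)
$\sqrt{36516 + Q} = \sqrt{36516 + 1873364} = \sqrt{1909880} = 2 \sqrt{477470}$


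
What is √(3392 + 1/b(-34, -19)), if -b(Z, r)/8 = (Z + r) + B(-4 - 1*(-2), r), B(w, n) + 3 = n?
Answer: √12211206/60 ≈ 58.241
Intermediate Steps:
B(w, n) = -3 + n
b(Z, r) = 24 - 16*r - 8*Z (b(Z, r) = -8*((Z + r) + (-3 + r)) = -8*(-3 + Z + 2*r) = 24 - 16*r - 8*Z)
√(3392 + 1/b(-34, -19)) = √(3392 + 1/(24 - 16*(-19) - 8*(-34))) = √(3392 + 1/(24 + 304 + 272)) = √(3392 + 1/600) = √(2035201/600) = √12211206/60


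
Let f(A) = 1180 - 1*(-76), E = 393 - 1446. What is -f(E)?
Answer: -1256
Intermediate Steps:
E = -1053
f(A) = 1256 (f(A) = 1180 + 76 = 1256)
-f(E) = -1*1256 = -1256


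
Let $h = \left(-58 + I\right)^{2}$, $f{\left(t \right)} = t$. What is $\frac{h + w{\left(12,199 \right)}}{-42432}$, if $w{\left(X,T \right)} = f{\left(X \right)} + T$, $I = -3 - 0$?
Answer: $- \frac{983}{10608} \approx -0.092666$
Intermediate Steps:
$I = -3$ ($I = -3 + 0 = -3$)
$w{\left(X,T \right)} = T + X$ ($w{\left(X,T \right)} = X + T = T + X$)
$h = 3721$ ($h = \left(-58 - 3\right)^{2} = \left(-61\right)^{2} = 3721$)
$\frac{h + w{\left(12,199 \right)}}{-42432} = \frac{3721 + \left(199 + 12\right)}{-42432} = \left(3721 + 211\right) \left(- \frac{1}{42432}\right) = 3932 \left(- \frac{1}{42432}\right) = - \frac{983}{10608}$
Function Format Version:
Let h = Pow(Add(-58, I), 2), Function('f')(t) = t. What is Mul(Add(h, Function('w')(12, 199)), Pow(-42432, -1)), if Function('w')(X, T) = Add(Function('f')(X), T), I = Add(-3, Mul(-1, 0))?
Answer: Rational(-983, 10608) ≈ -0.092666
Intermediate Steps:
I = -3 (I = Add(-3, 0) = -3)
Function('w')(X, T) = Add(T, X) (Function('w')(X, T) = Add(X, T) = Add(T, X))
h = 3721 (h = Pow(Add(-58, -3), 2) = Pow(-61, 2) = 3721)
Mul(Add(h, Function('w')(12, 199)), Pow(-42432, -1)) = Mul(Add(3721, Add(199, 12)), Pow(-42432, -1)) = Mul(Add(3721, 211), Rational(-1, 42432)) = Mul(3932, Rational(-1, 42432)) = Rational(-983, 10608)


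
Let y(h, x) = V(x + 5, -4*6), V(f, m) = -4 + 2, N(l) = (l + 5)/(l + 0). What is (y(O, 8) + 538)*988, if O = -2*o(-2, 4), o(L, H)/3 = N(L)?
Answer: 529568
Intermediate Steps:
N(l) = (5 + l)/l
V(f, m) = -2
o(L, H) = 3*(5 + L)/L (o(L, H) = 3*((5 + L)/L) = 3*(5 + L)/L)
O = 9 (O = -2*(3 + 15/(-2)) = -2*(3 + 15*(-½)) = -2*(3 - 15/2) = -2*(-9/2) = 9)
y(h, x) = -2
(y(O, 8) + 538)*988 = (-2 + 538)*988 = 536*988 = 529568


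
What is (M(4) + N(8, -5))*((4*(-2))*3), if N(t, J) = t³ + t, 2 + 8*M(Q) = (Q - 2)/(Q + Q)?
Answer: -49899/4 ≈ -12475.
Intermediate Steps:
M(Q) = -¼ + (-2 + Q)/(16*Q) (M(Q) = -¼ + ((Q - 2)/(Q + Q))/8 = -¼ + ((-2 + Q)/((2*Q)))/8 = -¼ + ((-2 + Q)*(1/(2*Q)))/8 = -¼ + ((-2 + Q)/(2*Q))/8 = -¼ + (-2 + Q)/(16*Q))
N(t, J) = t + t³
(M(4) + N(8, -5))*((4*(-2))*3) = ((1/16)*(-2 - 3*4)/4 + (8 + 8³))*((4*(-2))*3) = ((1/16)*(¼)*(-2 - 12) + (8 + 512))*(-8*3) = ((1/16)*(¼)*(-14) + 520)*(-24) = (-7/32 + 520)*(-24) = (16633/32)*(-24) = -49899/4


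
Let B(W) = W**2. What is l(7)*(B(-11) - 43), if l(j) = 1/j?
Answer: 78/7 ≈ 11.143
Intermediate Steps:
l(7)*(B(-11) - 43) = ((-11)**2 - 43)/7 = (121 - 43)/7 = (1/7)*78 = 78/7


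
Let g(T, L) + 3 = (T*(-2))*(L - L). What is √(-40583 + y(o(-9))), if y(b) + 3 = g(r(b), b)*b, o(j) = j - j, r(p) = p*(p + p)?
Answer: I*√40586 ≈ 201.46*I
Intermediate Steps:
r(p) = 2*p² (r(p) = p*(2*p) = 2*p²)
g(T, L) = -3 (g(T, L) = -3 + (T*(-2))*(L - L) = -3 - 2*T*0 = -3 + 0 = -3)
o(j) = 0
y(b) = -3 - 3*b
√(-40583 + y(o(-9))) = √(-40583 + (-3 - 3*0)) = √(-40583 + (-3 + 0)) = √(-40583 - 3) = √(-40586) = I*√40586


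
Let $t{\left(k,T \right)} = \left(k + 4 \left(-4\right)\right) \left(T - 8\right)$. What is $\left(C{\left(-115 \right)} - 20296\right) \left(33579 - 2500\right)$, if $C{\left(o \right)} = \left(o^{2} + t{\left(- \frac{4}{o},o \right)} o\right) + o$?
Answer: $-7241842106$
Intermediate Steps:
$t{\left(k,T \right)} = \left(-16 + k\right) \left(-8 + T\right)$ ($t{\left(k,T \right)} = \left(k - 16\right) \left(-8 + T\right) = \left(-16 + k\right) \left(-8 + T\right)$)
$C{\left(o \right)} = o + o^{2} + o \left(124 - 16 o + \frac{32}{o}\right)$ ($C{\left(o \right)} = \left(o^{2} + \left(128 - 16 o - 8 \left(- \frac{4}{o}\right) + o \left(- \frac{4}{o}\right)\right) o\right) + o = \left(o^{2} + \left(128 - 16 o + \frac{32}{o} - 4\right) o\right) + o = \left(o^{2} + \left(124 - 16 o + \frac{32}{o}\right) o\right) + o = \left(o^{2} + o \left(124 - 16 o + \frac{32}{o}\right)\right) + o = o + o^{2} + o \left(124 - 16 o + \frac{32}{o}\right)$)
$\left(C{\left(-115 \right)} - 20296\right) \left(33579 - 2500\right) = \left(\left(32 - 15 \left(-115\right)^{2} + 125 \left(-115\right)\right) - 20296\right) \left(33579 - 2500\right) = \left(\left(32 - 198375 - 14375\right) - 20296\right) 31079 = \left(-212718 - 20296\right) 31079 = \left(-233014\right) 31079 = -7241842106$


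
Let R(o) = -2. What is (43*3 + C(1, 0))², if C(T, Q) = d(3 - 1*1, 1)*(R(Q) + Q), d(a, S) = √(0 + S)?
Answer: 16129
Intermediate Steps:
d(a, S) = √S
C(T, Q) = -2 + Q (C(T, Q) = √1*(-2 + Q) = 1*(-2 + Q) = -2 + Q)
(43*3 + C(1, 0))² = (43*3 + (-2 + 0))² = (129 - 2)² = 127² = 16129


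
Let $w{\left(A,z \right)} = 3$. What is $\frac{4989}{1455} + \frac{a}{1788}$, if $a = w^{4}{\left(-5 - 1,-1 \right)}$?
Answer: $\frac{1004243}{289060} \approx 3.4742$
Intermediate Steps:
$a = 81$ ($a = 3^{4} = 81$)
$\frac{4989}{1455} + \frac{a}{1788} = \frac{4989}{1455} + \frac{81}{1788} = 4989 \cdot \frac{1}{1455} + 81 \cdot \frac{1}{1788} = \frac{1663}{485} + \frac{27}{596} = \frac{1004243}{289060}$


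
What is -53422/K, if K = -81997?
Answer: 53422/81997 ≈ 0.65151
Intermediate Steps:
-53422/K = -53422/(-81997) = -53422*(-1/81997) = 53422/81997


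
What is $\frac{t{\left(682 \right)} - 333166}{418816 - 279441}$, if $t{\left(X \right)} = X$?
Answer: $- \frac{332484}{139375} \approx -2.3855$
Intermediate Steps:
$\frac{t{\left(682 \right)} - 333166}{418816 - 279441} = \frac{682 - 333166}{418816 - 279441} = - \frac{332484}{139375}$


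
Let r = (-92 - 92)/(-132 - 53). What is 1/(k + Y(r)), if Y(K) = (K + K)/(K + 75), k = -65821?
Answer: -14059/925377071 ≈ -1.5193e-5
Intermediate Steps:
r = 184/185 (r = -184/(-185) = -184*(-1/185) = 184/185 ≈ 0.99459)
Y(K) = 2*K/(75 + K) (Y(K) = (2*K)/(75 + K) = 2*K/(75 + K))
1/(k + Y(r)) = 1/(-65821 + 2*(184/185)/(75 + 184/185)) = 1/(-65821 + 2*(184/185)/(14059/185)) = 1/(-65821 + 2*(184/185)*(185/14059)) = 1/(-65821 + 368/14059) = 1/(-925377071/14059) = -14059/925377071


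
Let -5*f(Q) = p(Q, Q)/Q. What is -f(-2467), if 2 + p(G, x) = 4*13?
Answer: -10/2467 ≈ -0.0040535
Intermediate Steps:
p(G, x) = 50 (p(G, x) = -2 + 4*13 = -2 + 52 = 50)
f(Q) = -10/Q
-f(-2467) = -(-10)/(-2467) = -(-10)*(-1)/2467 = -1*10/2467 = -10/2467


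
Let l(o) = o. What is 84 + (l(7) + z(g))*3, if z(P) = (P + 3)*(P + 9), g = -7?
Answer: 81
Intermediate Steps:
z(P) = (3 + P)*(9 + P)
84 + (l(7) + z(g))*3 = 84 + (7 + (27 + (-7)² + 12*(-7)))*3 = 84 + (7 + (27 + 49 - 84))*3 = 84 + (7 - 8)*3 = 84 - 1*3 = 84 - 3 = 81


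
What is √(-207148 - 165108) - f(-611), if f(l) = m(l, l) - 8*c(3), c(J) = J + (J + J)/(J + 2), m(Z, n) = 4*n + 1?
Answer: 12383/5 + 4*I*√23266 ≈ 2476.6 + 610.13*I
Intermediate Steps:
m(Z, n) = 1 + 4*n
c(J) = J + 2*J/(2 + J) (c(J) = J + (2*J)/(2 + J) = J + 2*J/(2 + J))
f(l) = -163/5 + 4*l (f(l) = (1 + 4*l) - 24*(4 + 3)/(2 + 3) = (1 + 4*l) - 24*7/5 = (1 + 4*l) - 8*21/5 = (1 + 4*l) - 168/5 = -163/5 + 4*l)
√(-207148 - 165108) - f(-611) = √(-207148 - 165108) - (-163/5 + 4*(-611)) = √(-372256) - (-163/5 - 2444) = 4*I*√23266 - 1*(-12383/5) = 4*I*√23266 + 12383/5 = 12383/5 + 4*I*√23266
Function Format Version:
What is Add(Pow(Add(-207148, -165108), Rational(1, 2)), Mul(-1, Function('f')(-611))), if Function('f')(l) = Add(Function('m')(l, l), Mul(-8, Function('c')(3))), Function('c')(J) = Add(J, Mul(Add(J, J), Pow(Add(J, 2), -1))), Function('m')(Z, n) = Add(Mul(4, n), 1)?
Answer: Add(Rational(12383, 5), Mul(4, I, Pow(23266, Rational(1, 2)))) ≈ Add(2476.6, Mul(610.13, I))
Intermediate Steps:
Function('m')(Z, n) = Add(1, Mul(4, n))
Function('c')(J) = Add(J, Mul(2, J, Pow(Add(2, J), -1))) (Function('c')(J) = Add(J, Mul(Mul(2, J), Pow(Add(2, J), -1))) = Add(J, Mul(2, J, Pow(Add(2, J), -1))))
Function('f')(l) = Add(Rational(-163, 5), Mul(4, l)) (Function('f')(l) = Add(Add(1, Mul(4, l)), Mul(-8, Mul(3, Pow(Add(2, 3), -1), Add(4, 3)))) = Add(Add(1, Mul(4, l)), Mul(-8, Mul(3, Pow(5, -1), 7))) = Add(Add(1, Mul(4, l)), Mul(-8, Mul(3, Rational(1, 5), 7))) = Add(Add(1, Mul(4, l)), Mul(-8, Rational(21, 5))) = Add(Add(1, Mul(4, l)), Rational(-168, 5)) = Add(Rational(-163, 5), Mul(4, l)))
Add(Pow(Add(-207148, -165108), Rational(1, 2)), Mul(-1, Function('f')(-611))) = Add(Pow(Add(-207148, -165108), Rational(1, 2)), Mul(-1, Add(Rational(-163, 5), Mul(4, -611)))) = Add(Pow(-372256, Rational(1, 2)), Mul(-1, Add(Rational(-163, 5), -2444))) = Add(Mul(4, I, Pow(23266, Rational(1, 2))), Mul(-1, Rational(-12383, 5))) = Add(Mul(4, I, Pow(23266, Rational(1, 2))), Rational(12383, 5)) = Add(Rational(12383, 5), Mul(4, I, Pow(23266, Rational(1, 2))))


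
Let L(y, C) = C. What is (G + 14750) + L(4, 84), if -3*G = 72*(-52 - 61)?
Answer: 17546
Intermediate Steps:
G = 2712 (G = -24*(-52 - 61) = -24*(-113) = -⅓*(-8136) = 2712)
(G + 14750) + L(4, 84) = (2712 + 14750) + 84 = 17462 + 84 = 17546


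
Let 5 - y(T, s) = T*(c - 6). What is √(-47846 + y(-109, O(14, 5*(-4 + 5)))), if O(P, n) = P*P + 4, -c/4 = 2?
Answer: I*√49367 ≈ 222.19*I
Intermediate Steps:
c = -8 (c = -4*2 = -8)
O(P, n) = 4 + P² (O(P, n) = P² + 4 = 4 + P²)
y(T, s) = 5 + 14*T (y(T, s) = 5 - T*(-8 - 6) = 5 - T*(-14) = 5 - (-14)*T = 5 + 14*T)
√(-47846 + y(-109, O(14, 5*(-4 + 5)))) = √(-47846 + (5 + 14*(-109))) = √(-47846 + (5 - 1526)) = √(-47846 - 1521) = √(-49367) = I*√49367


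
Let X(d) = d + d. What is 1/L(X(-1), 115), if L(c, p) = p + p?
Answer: 1/230 ≈ 0.0043478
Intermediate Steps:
X(d) = 2*d
L(c, p) = 2*p
1/L(X(-1), 115) = 1/(2*115) = 1/230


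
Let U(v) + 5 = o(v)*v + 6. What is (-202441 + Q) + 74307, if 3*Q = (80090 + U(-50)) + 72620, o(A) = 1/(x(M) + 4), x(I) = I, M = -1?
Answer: -695123/9 ≈ -77236.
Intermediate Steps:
o(A) = ⅓ (o(A) = 1/(-1 + 4) = 1/3 = ⅓)
U(v) = 1 + v/3 (U(v) = -5 + (v/3 + 6) = -5 + (6 + v/3) = 1 + v/3)
Q = 458083/9 (Q = ((80090 + (1 + (⅓)*(-50))) + 72620)/3 = ((80090 + (1 - 50/3)) + 72620)/3 = ((80090 - 47/3) + 72620)/3 = (240223/3 + 72620)/3 = (⅓)*(458083/3) = 458083/9 ≈ 50898.)
(-202441 + Q) + 74307 = (-202441 + 458083/9) + 74307 = -1363886/9 + 74307 = -695123/9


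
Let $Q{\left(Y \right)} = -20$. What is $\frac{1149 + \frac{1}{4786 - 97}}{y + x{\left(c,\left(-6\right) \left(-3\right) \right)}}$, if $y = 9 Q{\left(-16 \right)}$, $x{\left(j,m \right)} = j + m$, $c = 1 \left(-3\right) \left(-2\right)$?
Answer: $- \frac{2693831}{365742} \approx -7.3654$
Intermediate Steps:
$c = 6$ ($c = \left(-3\right) \left(-2\right) = 6$)
$y = -180$ ($y = 9 \left(-20\right) = -180$)
$\frac{1149 + \frac{1}{4786 - 97}}{y + x{\left(c,\left(-6\right) \left(-3\right) \right)}} = \frac{1149 + \frac{1}{4786 - 97}}{-180 + \left(6 - -18\right)} = \frac{1149 + \frac{1}{4689}}{-180 + \left(6 + 18\right)} = \frac{1149 + \frac{1}{4689}}{-180 + 24} = \frac{5387662}{4689 \left(-156\right)} = \frac{5387662}{4689} \left(- \frac{1}{156}\right) = - \frac{2693831}{365742}$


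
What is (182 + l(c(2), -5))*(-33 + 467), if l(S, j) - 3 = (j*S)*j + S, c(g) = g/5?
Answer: 424018/5 ≈ 84804.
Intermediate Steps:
c(g) = g/5 (c(g) = g*(1/5) = g/5)
l(S, j) = 3 + S + S*j**2 (l(S, j) = 3 + ((j*S)*j + S) = 3 + ((S*j)*j + S) = 3 + (S*j**2 + S) = 3 + (S + S*j**2) = 3 + S + S*j**2)
(182 + l(c(2), -5))*(-33 + 467) = (182 + (3 + (1/5)*2 + ((1/5)*2)*(-5)**2))*(-33 + 467) = (182 + (3 + 2/5 + (2/5)*25))*434 = (182 + (3 + 2/5 + 10))*434 = (182 + 67/5)*434 = (977/5)*434 = 424018/5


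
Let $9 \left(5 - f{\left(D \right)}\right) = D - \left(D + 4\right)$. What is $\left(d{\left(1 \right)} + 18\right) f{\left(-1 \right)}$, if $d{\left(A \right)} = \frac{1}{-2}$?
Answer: $\frac{1715}{18} \approx 95.278$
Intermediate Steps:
$d{\left(A \right)} = - \frac{1}{2}$
$f{\left(D \right)} = \frac{49}{9}$ ($f{\left(D \right)} = 5 - \frac{D - \left(D + 4\right)}{9} = 5 - \frac{D - \left(4 + D\right)}{9} = 5 - - \frac{4}{9} = 5 + \frac{4}{9} = \frac{49}{9}$)
$\left(d{\left(1 \right)} + 18\right) f{\left(-1 \right)} = \left(- \frac{1}{2} + 18\right) \frac{49}{9} = \frac{35}{2} \cdot \frac{49}{9} = \frac{1715}{18}$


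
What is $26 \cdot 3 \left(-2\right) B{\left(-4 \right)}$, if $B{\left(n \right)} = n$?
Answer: $624$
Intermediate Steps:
$26 \cdot 3 \left(-2\right) B{\left(-4 \right)} = 26 \cdot 3 \left(-2\right) \left(-4\right) = 26 \left(\left(-6\right) \left(-4\right)\right) = 26 \cdot 24 = 624$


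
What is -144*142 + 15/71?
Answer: -1451793/71 ≈ -20448.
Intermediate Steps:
-144*142 + 15/71 = -20448 + 15*(1/71) = -20448 + 15/71 = -1451793/71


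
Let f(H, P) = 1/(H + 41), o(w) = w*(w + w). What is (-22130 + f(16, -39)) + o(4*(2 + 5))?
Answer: -1172033/57 ≈ -20562.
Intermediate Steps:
o(w) = 2*w² (o(w) = w*(2*w) = 2*w²)
f(H, P) = 1/(41 + H)
(-22130 + f(16, -39)) + o(4*(2 + 5)) = (-22130 + 1/(41 + 16)) + 2*(4*(2 + 5))² = (-22130 + 1/57) + 2*(4*7)² = (-22130 + 1/57) + 2*28² = -1261409/57 + 2*784 = -1261409/57 + 1568 = -1172033/57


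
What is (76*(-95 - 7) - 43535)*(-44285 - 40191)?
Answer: 4332520612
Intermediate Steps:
(76*(-95 - 7) - 43535)*(-44285 - 40191) = (76*(-102) - 43535)*(-84476) = (-7752 - 43535)*(-84476) = -51287*(-84476) = 4332520612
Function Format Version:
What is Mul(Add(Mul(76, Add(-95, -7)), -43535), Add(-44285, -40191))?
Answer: 4332520612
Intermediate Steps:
Mul(Add(Mul(76, Add(-95, -7)), -43535), Add(-44285, -40191)) = Mul(Add(Mul(76, -102), -43535), -84476) = Mul(Add(-7752, -43535), -84476) = Mul(-51287, -84476) = 4332520612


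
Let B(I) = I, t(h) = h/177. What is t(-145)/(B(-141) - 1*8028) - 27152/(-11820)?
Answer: 3271761973/1424224305 ≈ 2.2972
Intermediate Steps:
t(h) = h/177 (t(h) = h*(1/177) = h/177)
t(-145)/(B(-141) - 1*8028) - 27152/(-11820) = ((1/177)*(-145))/(-141 - 1*8028) - 27152/(-11820) = -145/(177*(-141 - 8028)) - 27152*(-1/11820) = -145/177/(-8169) + 6788/2955 = -145/177*(-1/8169) + 6788/2955 = 145/1445913 + 6788/2955 = 3271761973/1424224305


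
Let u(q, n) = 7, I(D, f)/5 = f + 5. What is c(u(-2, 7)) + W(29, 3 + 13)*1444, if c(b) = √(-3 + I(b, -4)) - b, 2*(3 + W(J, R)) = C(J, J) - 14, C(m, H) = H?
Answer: 6491 + √2 ≈ 6492.4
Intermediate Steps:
I(D, f) = 25 + 5*f (I(D, f) = 5*(f + 5) = 5*(5 + f) = 25 + 5*f)
W(J, R) = -10 + J/2 (W(J, R) = -3 + (J - 14)/2 = -3 + (-14 + J)/2 = -3 + (-7 + J/2) = -10 + J/2)
c(b) = √2 - b (c(b) = √(-3 + (25 + 5*(-4))) - b = √(-3 + (25 - 20)) - b = √(-3 + 5) - b = √2 - b)
c(u(-2, 7)) + W(29, 3 + 13)*1444 = (√2 - 1*7) + (-10 + (½)*29)*1444 = (√2 - 7) + (-10 + 29/2)*1444 = (-7 + √2) + (9/2)*1444 = (-7 + √2) + 6498 = 6491 + √2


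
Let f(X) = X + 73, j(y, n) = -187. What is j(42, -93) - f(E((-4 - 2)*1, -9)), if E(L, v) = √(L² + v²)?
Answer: -260 - 3*√13 ≈ -270.82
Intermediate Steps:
f(X) = 73 + X
j(42, -93) - f(E((-4 - 2)*1, -9)) = -187 - (73 + √(((-4 - 2)*1)² + (-9)²)) = -187 - (73 + √((-6*1)² + 81)) = -187 - (73 + √((-6)² + 81)) = -187 - (73 + √(36 + 81)) = -187 - (73 + √117) = -187 - (73 + 3*√13) = -187 + (-73 - 3*√13) = -260 - 3*√13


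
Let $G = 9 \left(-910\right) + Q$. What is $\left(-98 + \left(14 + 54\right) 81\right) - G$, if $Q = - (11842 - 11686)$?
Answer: $13756$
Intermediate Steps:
$Q = -156$ ($Q = \left(-1\right) 156 = -156$)
$G = -8346$ ($G = 9 \left(-910\right) - 156 = -8190 - 156 = -8346$)
$\left(-98 + \left(14 + 54\right) 81\right) - G = \left(-98 + \left(14 + 54\right) 81\right) - -8346 = \left(-98 + 68 \cdot 81\right) + 8346 = \left(-98 + 5508\right) + 8346 = 5410 + 8346 = 13756$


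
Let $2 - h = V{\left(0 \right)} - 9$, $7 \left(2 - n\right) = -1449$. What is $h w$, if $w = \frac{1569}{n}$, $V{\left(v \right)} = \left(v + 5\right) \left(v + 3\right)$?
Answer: $- \frac{6276}{209} \approx -30.029$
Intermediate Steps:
$n = 209$ ($n = 2 - -207 = 2 + 207 = 209$)
$V{\left(v \right)} = \left(3 + v\right) \left(5 + v\right)$ ($V{\left(v \right)} = \left(5 + v\right) \left(3 + v\right) = \left(3 + v\right) \left(5 + v\right)$)
$w = \frac{1569}{209} \approx 7.5072$
$h = -4$ ($h = 2 - \left(\left(15 + 0^{2} + 8 \cdot 0\right) - 9\right) = 2 - \left(\left(15 + 0 + 0\right) - 9\right) = 2 - \left(15 - 9\right) = 2 - 6 = -4$)
$h w = \left(-4\right) \frac{1569}{209} = - \frac{6276}{209}$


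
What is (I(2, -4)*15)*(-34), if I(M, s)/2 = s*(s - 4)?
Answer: -32640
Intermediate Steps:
I(M, s) = 2*s*(-4 + s) (I(M, s) = 2*(s*(s - 4)) = 2*(s*(-4 + s)) = 2*s*(-4 + s))
(I(2, -4)*15)*(-34) = ((2*(-4)*(-4 - 4))*15)*(-34) = ((2*(-4)*(-8))*15)*(-34) = (64*15)*(-34) = 960*(-34) = -32640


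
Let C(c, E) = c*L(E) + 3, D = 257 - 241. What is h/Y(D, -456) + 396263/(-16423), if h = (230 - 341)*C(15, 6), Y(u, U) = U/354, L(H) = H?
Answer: 9972427123/1248148 ≈ 7989.8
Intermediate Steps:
D = 16
C(c, E) = 3 + E*c (C(c, E) = c*E + 3 = E*c + 3 = 3 + E*c)
Y(u, U) = U/354 (Y(u, U) = U*(1/354) = U/354)
h = -10323 (h = (230 - 341)*(3 + 6*15) = -111*(3 + 90) = -111*93 = -10323)
h/Y(D, -456) + 396263/(-16423) = -10323/((1/354)*(-456)) + 396263/(-16423) = -10323/(-76/59) + 396263*(-1/16423) = -10323*(-59/76) - 396263/16423 = 609057/76 - 396263/16423 = 9972427123/1248148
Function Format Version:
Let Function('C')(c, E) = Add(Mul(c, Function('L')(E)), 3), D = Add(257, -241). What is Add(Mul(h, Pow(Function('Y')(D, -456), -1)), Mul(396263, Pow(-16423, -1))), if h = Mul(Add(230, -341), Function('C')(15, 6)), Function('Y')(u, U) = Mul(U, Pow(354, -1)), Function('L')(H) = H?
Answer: Rational(9972427123, 1248148) ≈ 7989.8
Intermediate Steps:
D = 16
Function('C')(c, E) = Add(3, Mul(E, c)) (Function('C')(c, E) = Add(Mul(c, E), 3) = Add(Mul(E, c), 3) = Add(3, Mul(E, c)))
Function('Y')(u, U) = Mul(Rational(1, 354), U) (Function('Y')(u, U) = Mul(U, Rational(1, 354)) = Mul(Rational(1, 354), U))
h = -10323 (h = Mul(Add(230, -341), Add(3, Mul(6, 15))) = Mul(-111, Add(3, 90)) = Mul(-111, 93) = -10323)
Add(Mul(h, Pow(Function('Y')(D, -456), -1)), Mul(396263, Pow(-16423, -1))) = Add(Mul(-10323, Pow(Mul(Rational(1, 354), -456), -1)), Mul(396263, Pow(-16423, -1))) = Add(Mul(-10323, Pow(Rational(-76, 59), -1)), Mul(396263, Rational(-1, 16423))) = Add(Mul(-10323, Rational(-59, 76)), Rational(-396263, 16423)) = Add(Rational(609057, 76), Rational(-396263, 16423)) = Rational(9972427123, 1248148)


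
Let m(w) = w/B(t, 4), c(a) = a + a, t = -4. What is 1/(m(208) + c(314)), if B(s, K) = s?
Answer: 1/576 ≈ 0.0017361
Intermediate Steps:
c(a) = 2*a
m(w) = -w/4 (m(w) = w/(-4) = w*(-¼) = -w/4)
1/(m(208) + c(314)) = 1/(-¼*208 + 2*314) = 1/(-52 + 628) = 1/576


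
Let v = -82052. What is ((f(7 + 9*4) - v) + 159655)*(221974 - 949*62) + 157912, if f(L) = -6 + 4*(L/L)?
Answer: 39430944792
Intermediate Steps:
f(L) = -2 (f(L) = -6 + 4*1 = -6 + 4 = -2)
((f(7 + 9*4) - v) + 159655)*(221974 - 949*62) + 157912 = ((-2 - 1*(-82052)) + 159655)*(221974 - 949*62) + 157912 = ((-2 + 82052) + 159655)*(221974 - 58838) + 157912 = (82050 + 159655)*163136 + 157912 = 241705*163136 + 157912 = 39430786880 + 157912 = 39430944792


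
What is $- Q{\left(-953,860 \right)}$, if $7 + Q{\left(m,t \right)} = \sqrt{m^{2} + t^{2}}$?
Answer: $7 - \sqrt{1647809} \approx -1276.7$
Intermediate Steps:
$Q{\left(m,t \right)} = -7 + \sqrt{m^{2} + t^{2}}$
$- Q{\left(-953,860 \right)} = - (-7 + \sqrt{\left(-953\right)^{2} + 860^{2}}) = - (-7 + \sqrt{908209 + 739600}) = - (-7 + \sqrt{1647809}) = 7 - \sqrt{1647809}$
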